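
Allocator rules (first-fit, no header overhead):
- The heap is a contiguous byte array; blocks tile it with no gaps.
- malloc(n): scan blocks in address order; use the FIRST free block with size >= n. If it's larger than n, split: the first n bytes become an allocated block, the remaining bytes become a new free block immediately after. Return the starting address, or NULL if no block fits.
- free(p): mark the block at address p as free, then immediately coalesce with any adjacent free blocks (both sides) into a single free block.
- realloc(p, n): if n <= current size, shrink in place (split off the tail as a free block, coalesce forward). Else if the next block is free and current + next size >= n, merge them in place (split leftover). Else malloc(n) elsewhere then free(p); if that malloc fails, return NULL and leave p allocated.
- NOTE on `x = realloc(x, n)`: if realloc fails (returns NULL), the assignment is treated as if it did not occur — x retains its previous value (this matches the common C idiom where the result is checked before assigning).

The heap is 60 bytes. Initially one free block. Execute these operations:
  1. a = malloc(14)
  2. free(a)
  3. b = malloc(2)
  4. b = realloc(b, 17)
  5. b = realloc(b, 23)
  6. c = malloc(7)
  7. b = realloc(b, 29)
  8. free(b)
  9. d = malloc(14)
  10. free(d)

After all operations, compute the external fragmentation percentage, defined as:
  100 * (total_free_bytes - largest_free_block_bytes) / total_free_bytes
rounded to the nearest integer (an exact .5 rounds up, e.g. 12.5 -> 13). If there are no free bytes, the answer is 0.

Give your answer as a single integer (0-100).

Op 1: a = malloc(14) -> a = 0; heap: [0-13 ALLOC][14-59 FREE]
Op 2: free(a) -> (freed a); heap: [0-59 FREE]
Op 3: b = malloc(2) -> b = 0; heap: [0-1 ALLOC][2-59 FREE]
Op 4: b = realloc(b, 17) -> b = 0; heap: [0-16 ALLOC][17-59 FREE]
Op 5: b = realloc(b, 23) -> b = 0; heap: [0-22 ALLOC][23-59 FREE]
Op 6: c = malloc(7) -> c = 23; heap: [0-22 ALLOC][23-29 ALLOC][30-59 FREE]
Op 7: b = realloc(b, 29) -> b = 30; heap: [0-22 FREE][23-29 ALLOC][30-58 ALLOC][59-59 FREE]
Op 8: free(b) -> (freed b); heap: [0-22 FREE][23-29 ALLOC][30-59 FREE]
Op 9: d = malloc(14) -> d = 0; heap: [0-13 ALLOC][14-22 FREE][23-29 ALLOC][30-59 FREE]
Op 10: free(d) -> (freed d); heap: [0-22 FREE][23-29 ALLOC][30-59 FREE]
Free blocks: [23 30] total_free=53 largest=30 -> 100*(53-30)/53 = 2300/53 ≈ 43.396 -> rounds to 43

Answer: 43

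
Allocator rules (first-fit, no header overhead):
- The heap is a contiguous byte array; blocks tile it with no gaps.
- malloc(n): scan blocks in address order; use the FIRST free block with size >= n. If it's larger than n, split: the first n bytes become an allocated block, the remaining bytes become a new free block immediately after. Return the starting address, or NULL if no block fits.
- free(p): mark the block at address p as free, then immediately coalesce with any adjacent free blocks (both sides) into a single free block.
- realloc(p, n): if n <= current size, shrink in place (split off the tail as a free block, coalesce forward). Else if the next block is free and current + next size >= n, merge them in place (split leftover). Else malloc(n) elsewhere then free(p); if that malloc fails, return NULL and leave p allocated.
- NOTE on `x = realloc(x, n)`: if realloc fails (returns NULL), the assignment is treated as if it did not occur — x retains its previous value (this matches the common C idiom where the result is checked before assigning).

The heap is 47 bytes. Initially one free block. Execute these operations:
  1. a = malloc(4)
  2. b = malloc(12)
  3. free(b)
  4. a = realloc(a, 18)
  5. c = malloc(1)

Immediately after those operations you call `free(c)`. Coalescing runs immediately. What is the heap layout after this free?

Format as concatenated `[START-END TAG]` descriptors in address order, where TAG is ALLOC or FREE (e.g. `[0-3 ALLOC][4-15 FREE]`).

Op 1: a = malloc(4) -> a = 0; heap: [0-3 ALLOC][4-46 FREE]
Op 2: b = malloc(12) -> b = 4; heap: [0-3 ALLOC][4-15 ALLOC][16-46 FREE]
Op 3: free(b) -> (freed b); heap: [0-3 ALLOC][4-46 FREE]
Op 4: a = realloc(a, 18) -> a = 0; heap: [0-17 ALLOC][18-46 FREE]
Op 5: c = malloc(1) -> c = 18; heap: [0-17 ALLOC][18-18 ALLOC][19-46 FREE]
free(c): c = 18 -> block [18-18 ALLOC]; mark free, coalesce with adjacent free neighbors -> [0-17 ALLOC][18-46 FREE]

Answer: [0-17 ALLOC][18-46 FREE]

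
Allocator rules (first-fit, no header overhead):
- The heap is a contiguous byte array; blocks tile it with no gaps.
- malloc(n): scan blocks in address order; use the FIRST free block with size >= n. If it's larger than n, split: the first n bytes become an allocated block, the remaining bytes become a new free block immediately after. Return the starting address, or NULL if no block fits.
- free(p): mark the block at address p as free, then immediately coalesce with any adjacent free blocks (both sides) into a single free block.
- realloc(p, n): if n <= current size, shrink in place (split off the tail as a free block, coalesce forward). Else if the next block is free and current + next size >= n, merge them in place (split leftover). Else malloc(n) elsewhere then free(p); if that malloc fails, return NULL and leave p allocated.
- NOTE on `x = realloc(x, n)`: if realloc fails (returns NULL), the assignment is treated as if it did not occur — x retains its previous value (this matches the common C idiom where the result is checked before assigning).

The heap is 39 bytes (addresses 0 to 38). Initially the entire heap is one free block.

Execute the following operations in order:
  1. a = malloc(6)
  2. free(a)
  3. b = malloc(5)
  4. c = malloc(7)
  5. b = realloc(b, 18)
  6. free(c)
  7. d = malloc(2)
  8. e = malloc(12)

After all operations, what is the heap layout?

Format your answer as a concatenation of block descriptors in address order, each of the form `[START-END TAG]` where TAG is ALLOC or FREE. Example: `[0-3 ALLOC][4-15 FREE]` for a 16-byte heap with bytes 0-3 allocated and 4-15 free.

Op 1: a = malloc(6) -> a = 0; heap: [0-5 ALLOC][6-38 FREE]
Op 2: free(a) -> (freed a); heap: [0-38 FREE]
Op 3: b = malloc(5) -> b = 0; heap: [0-4 ALLOC][5-38 FREE]
Op 4: c = malloc(7) -> c = 5; heap: [0-4 ALLOC][5-11 ALLOC][12-38 FREE]
Op 5: b = realloc(b, 18) -> b = 12; heap: [0-4 FREE][5-11 ALLOC][12-29 ALLOC][30-38 FREE]
Op 6: free(c) -> (freed c); heap: [0-11 FREE][12-29 ALLOC][30-38 FREE]
Op 7: d = malloc(2) -> d = 0; heap: [0-1 ALLOC][2-11 FREE][12-29 ALLOC][30-38 FREE]
Op 8: e = malloc(12) -> e = NULL; heap: [0-1 ALLOC][2-11 FREE][12-29 ALLOC][30-38 FREE]

Answer: [0-1 ALLOC][2-11 FREE][12-29 ALLOC][30-38 FREE]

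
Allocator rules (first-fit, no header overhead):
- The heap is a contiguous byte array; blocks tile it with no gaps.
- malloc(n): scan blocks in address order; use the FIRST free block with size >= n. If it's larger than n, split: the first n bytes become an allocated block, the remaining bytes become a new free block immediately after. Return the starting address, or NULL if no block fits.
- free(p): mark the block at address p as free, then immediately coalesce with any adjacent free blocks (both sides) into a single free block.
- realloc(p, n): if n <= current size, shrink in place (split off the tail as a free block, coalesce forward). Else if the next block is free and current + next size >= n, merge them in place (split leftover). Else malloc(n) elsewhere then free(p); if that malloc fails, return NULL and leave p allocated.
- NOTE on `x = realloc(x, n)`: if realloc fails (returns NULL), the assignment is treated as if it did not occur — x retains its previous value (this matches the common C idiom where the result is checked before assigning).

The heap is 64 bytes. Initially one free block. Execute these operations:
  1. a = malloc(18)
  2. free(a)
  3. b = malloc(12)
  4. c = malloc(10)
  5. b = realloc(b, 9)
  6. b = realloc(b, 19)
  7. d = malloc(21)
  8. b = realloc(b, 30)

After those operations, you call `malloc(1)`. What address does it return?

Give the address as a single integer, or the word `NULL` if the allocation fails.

Answer: 0

Derivation:
Op 1: a = malloc(18) -> a = 0; heap: [0-17 ALLOC][18-63 FREE]
Op 2: free(a) -> (freed a); heap: [0-63 FREE]
Op 3: b = malloc(12) -> b = 0; heap: [0-11 ALLOC][12-63 FREE]
Op 4: c = malloc(10) -> c = 12; heap: [0-11 ALLOC][12-21 ALLOC][22-63 FREE]
Op 5: b = realloc(b, 9) -> b = 0; heap: [0-8 ALLOC][9-11 FREE][12-21 ALLOC][22-63 FREE]
Op 6: b = realloc(b, 19) -> b = 22; heap: [0-11 FREE][12-21 ALLOC][22-40 ALLOC][41-63 FREE]
Op 7: d = malloc(21) -> d = 41; heap: [0-11 FREE][12-21 ALLOC][22-40 ALLOC][41-61 ALLOC][62-63 FREE]
Op 8: b = realloc(b, 30) -> NULL (b unchanged); heap: [0-11 FREE][12-21 ALLOC][22-40 ALLOC][41-61 ALLOC][62-63 FREE]
malloc(1): first-fit scan over [0-11 FREE][12-21 ALLOC][22-40 ALLOC][41-61 ALLOC][62-63 FREE] -> 0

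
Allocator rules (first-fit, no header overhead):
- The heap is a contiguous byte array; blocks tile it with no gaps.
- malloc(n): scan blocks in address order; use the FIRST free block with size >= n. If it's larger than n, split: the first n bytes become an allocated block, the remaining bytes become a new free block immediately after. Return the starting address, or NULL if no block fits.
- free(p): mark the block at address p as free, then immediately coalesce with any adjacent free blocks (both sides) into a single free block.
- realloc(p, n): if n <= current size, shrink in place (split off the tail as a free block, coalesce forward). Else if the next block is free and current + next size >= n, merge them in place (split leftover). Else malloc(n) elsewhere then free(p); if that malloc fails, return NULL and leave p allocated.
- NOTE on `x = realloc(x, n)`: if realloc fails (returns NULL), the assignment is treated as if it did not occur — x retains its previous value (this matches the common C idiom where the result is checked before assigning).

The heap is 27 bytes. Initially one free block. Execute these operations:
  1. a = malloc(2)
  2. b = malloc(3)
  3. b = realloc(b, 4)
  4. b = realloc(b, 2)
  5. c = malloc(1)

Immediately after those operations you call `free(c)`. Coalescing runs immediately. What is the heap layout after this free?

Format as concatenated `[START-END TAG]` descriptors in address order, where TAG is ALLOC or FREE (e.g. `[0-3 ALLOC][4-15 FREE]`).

Answer: [0-1 ALLOC][2-3 ALLOC][4-26 FREE]

Derivation:
Op 1: a = malloc(2) -> a = 0; heap: [0-1 ALLOC][2-26 FREE]
Op 2: b = malloc(3) -> b = 2; heap: [0-1 ALLOC][2-4 ALLOC][5-26 FREE]
Op 3: b = realloc(b, 4) -> b = 2; heap: [0-1 ALLOC][2-5 ALLOC][6-26 FREE]
Op 4: b = realloc(b, 2) -> b = 2; heap: [0-1 ALLOC][2-3 ALLOC][4-26 FREE]
Op 5: c = malloc(1) -> c = 4; heap: [0-1 ALLOC][2-3 ALLOC][4-4 ALLOC][5-26 FREE]
free(c): c = 4 -> block [4-4 ALLOC]; mark free, coalesce with adjacent free neighbors -> [0-1 ALLOC][2-3 ALLOC][4-26 FREE]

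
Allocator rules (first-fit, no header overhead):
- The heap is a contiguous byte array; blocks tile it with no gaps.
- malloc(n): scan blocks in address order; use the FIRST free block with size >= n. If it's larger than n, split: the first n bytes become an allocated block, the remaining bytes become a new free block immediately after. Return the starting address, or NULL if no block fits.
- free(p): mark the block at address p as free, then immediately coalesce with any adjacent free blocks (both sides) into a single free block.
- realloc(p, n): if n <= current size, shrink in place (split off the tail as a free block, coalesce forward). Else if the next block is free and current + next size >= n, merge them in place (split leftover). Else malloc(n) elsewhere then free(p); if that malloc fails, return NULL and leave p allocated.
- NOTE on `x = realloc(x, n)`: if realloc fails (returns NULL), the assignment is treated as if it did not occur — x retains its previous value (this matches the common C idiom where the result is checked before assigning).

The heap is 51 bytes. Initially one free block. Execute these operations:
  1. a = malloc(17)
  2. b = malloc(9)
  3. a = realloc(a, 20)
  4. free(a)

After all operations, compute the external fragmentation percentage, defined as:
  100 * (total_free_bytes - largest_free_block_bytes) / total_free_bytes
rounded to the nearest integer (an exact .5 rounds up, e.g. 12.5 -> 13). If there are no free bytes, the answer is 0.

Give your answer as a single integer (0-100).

Op 1: a = malloc(17) -> a = 0; heap: [0-16 ALLOC][17-50 FREE]
Op 2: b = malloc(9) -> b = 17; heap: [0-16 ALLOC][17-25 ALLOC][26-50 FREE]
Op 3: a = realloc(a, 20) -> a = 26; heap: [0-16 FREE][17-25 ALLOC][26-45 ALLOC][46-50 FREE]
Op 4: free(a) -> (freed a); heap: [0-16 FREE][17-25 ALLOC][26-50 FREE]
Free blocks: [17 25] total_free=42 largest=25 -> 100*(42-25)/42 = 1700/42 ≈ 40.476 -> rounds to 40

Answer: 40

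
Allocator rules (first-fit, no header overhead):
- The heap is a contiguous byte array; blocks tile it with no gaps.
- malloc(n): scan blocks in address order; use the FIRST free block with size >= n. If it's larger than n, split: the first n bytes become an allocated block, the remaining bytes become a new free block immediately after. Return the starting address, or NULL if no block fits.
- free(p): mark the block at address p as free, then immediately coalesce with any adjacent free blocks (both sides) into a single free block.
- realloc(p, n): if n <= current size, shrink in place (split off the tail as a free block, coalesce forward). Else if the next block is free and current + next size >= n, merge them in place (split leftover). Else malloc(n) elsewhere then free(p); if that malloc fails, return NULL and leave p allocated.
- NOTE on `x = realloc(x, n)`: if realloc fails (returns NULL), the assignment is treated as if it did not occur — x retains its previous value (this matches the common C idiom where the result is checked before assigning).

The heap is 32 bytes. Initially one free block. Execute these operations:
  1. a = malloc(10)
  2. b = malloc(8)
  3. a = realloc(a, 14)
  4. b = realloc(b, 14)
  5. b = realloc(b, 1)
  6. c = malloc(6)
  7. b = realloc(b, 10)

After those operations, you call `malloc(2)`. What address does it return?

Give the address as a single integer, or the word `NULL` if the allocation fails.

Answer: 6

Derivation:
Op 1: a = malloc(10) -> a = 0; heap: [0-9 ALLOC][10-31 FREE]
Op 2: b = malloc(8) -> b = 10; heap: [0-9 ALLOC][10-17 ALLOC][18-31 FREE]
Op 3: a = realloc(a, 14) -> a = 18; heap: [0-9 FREE][10-17 ALLOC][18-31 ALLOC]
Op 4: b = realloc(b, 14) -> NULL (b unchanged); heap: [0-9 FREE][10-17 ALLOC][18-31 ALLOC]
Op 5: b = realloc(b, 1) -> b = 10; heap: [0-9 FREE][10-10 ALLOC][11-17 FREE][18-31 ALLOC]
Op 6: c = malloc(6) -> c = 0; heap: [0-5 ALLOC][6-9 FREE][10-10 ALLOC][11-17 FREE][18-31 ALLOC]
Op 7: b = realloc(b, 10) -> NULL (b unchanged); heap: [0-5 ALLOC][6-9 FREE][10-10 ALLOC][11-17 FREE][18-31 ALLOC]
malloc(2): first-fit scan over [0-5 ALLOC][6-9 FREE][10-10 ALLOC][11-17 FREE][18-31 ALLOC] -> 6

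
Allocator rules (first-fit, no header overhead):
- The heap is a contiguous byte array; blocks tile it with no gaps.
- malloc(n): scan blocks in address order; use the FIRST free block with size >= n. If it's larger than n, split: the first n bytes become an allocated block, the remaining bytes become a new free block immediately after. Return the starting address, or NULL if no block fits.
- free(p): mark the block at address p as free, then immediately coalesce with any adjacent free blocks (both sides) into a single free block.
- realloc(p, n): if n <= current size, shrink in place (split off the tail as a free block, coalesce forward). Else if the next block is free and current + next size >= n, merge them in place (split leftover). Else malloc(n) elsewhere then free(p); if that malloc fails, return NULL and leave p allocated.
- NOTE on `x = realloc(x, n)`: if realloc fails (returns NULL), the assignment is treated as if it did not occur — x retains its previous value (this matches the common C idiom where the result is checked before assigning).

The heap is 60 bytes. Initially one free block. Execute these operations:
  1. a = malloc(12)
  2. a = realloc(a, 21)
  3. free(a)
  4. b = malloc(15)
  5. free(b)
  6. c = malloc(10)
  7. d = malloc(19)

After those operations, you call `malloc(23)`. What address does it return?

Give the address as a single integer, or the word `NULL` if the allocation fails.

Op 1: a = malloc(12) -> a = 0; heap: [0-11 ALLOC][12-59 FREE]
Op 2: a = realloc(a, 21) -> a = 0; heap: [0-20 ALLOC][21-59 FREE]
Op 3: free(a) -> (freed a); heap: [0-59 FREE]
Op 4: b = malloc(15) -> b = 0; heap: [0-14 ALLOC][15-59 FREE]
Op 5: free(b) -> (freed b); heap: [0-59 FREE]
Op 6: c = malloc(10) -> c = 0; heap: [0-9 ALLOC][10-59 FREE]
Op 7: d = malloc(19) -> d = 10; heap: [0-9 ALLOC][10-28 ALLOC][29-59 FREE]
malloc(23): first-fit scan over [0-9 ALLOC][10-28 ALLOC][29-59 FREE] -> 29

Answer: 29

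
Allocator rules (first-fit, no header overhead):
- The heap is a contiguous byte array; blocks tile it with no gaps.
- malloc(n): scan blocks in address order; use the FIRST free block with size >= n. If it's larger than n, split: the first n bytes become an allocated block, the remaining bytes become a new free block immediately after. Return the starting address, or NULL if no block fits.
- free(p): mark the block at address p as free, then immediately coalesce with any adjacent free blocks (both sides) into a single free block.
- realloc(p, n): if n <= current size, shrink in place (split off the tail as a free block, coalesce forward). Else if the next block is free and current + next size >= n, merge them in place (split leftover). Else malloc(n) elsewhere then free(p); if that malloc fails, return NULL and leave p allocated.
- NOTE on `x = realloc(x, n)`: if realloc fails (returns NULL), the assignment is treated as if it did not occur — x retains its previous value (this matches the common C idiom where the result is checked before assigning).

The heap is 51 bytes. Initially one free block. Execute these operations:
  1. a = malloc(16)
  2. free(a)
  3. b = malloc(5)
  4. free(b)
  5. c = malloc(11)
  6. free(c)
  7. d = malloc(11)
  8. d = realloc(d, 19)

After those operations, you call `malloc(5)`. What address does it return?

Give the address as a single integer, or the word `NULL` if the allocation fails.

Op 1: a = malloc(16) -> a = 0; heap: [0-15 ALLOC][16-50 FREE]
Op 2: free(a) -> (freed a); heap: [0-50 FREE]
Op 3: b = malloc(5) -> b = 0; heap: [0-4 ALLOC][5-50 FREE]
Op 4: free(b) -> (freed b); heap: [0-50 FREE]
Op 5: c = malloc(11) -> c = 0; heap: [0-10 ALLOC][11-50 FREE]
Op 6: free(c) -> (freed c); heap: [0-50 FREE]
Op 7: d = malloc(11) -> d = 0; heap: [0-10 ALLOC][11-50 FREE]
Op 8: d = realloc(d, 19) -> d = 0; heap: [0-18 ALLOC][19-50 FREE]
malloc(5): first-fit scan over [0-18 ALLOC][19-50 FREE] -> 19

Answer: 19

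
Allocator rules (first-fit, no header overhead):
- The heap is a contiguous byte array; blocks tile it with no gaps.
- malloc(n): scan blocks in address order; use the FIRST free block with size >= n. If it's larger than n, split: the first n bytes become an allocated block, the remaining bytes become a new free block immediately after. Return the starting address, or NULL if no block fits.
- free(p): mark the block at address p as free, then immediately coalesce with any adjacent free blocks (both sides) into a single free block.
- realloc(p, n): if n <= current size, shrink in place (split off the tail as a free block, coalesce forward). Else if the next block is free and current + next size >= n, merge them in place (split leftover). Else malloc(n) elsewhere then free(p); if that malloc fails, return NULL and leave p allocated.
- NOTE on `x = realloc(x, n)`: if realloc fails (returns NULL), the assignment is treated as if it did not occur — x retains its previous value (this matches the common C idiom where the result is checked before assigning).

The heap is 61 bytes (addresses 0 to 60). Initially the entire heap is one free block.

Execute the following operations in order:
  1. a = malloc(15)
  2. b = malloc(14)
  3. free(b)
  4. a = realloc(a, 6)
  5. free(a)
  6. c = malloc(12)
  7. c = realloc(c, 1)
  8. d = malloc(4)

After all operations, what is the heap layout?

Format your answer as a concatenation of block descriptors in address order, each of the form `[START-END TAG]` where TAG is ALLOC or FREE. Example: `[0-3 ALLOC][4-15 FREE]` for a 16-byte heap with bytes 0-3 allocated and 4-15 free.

Op 1: a = malloc(15) -> a = 0; heap: [0-14 ALLOC][15-60 FREE]
Op 2: b = malloc(14) -> b = 15; heap: [0-14 ALLOC][15-28 ALLOC][29-60 FREE]
Op 3: free(b) -> (freed b); heap: [0-14 ALLOC][15-60 FREE]
Op 4: a = realloc(a, 6) -> a = 0; heap: [0-5 ALLOC][6-60 FREE]
Op 5: free(a) -> (freed a); heap: [0-60 FREE]
Op 6: c = malloc(12) -> c = 0; heap: [0-11 ALLOC][12-60 FREE]
Op 7: c = realloc(c, 1) -> c = 0; heap: [0-0 ALLOC][1-60 FREE]
Op 8: d = malloc(4) -> d = 1; heap: [0-0 ALLOC][1-4 ALLOC][5-60 FREE]

Answer: [0-0 ALLOC][1-4 ALLOC][5-60 FREE]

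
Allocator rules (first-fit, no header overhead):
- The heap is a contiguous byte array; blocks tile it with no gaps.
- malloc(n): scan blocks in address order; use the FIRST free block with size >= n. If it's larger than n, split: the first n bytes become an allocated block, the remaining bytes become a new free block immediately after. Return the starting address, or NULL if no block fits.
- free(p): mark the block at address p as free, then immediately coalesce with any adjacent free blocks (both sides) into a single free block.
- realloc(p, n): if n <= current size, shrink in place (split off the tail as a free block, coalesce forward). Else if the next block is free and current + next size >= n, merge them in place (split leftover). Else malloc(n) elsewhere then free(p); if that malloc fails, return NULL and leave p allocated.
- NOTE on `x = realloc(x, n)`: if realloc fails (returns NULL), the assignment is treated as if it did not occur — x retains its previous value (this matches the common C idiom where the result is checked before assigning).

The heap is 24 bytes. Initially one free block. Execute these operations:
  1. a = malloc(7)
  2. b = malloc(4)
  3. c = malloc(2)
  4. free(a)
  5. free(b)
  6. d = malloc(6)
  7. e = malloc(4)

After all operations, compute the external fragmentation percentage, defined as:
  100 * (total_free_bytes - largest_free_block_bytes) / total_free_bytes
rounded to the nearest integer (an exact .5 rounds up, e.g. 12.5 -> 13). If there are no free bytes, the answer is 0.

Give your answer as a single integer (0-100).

Op 1: a = malloc(7) -> a = 0; heap: [0-6 ALLOC][7-23 FREE]
Op 2: b = malloc(4) -> b = 7; heap: [0-6 ALLOC][7-10 ALLOC][11-23 FREE]
Op 3: c = malloc(2) -> c = 11; heap: [0-6 ALLOC][7-10 ALLOC][11-12 ALLOC][13-23 FREE]
Op 4: free(a) -> (freed a); heap: [0-6 FREE][7-10 ALLOC][11-12 ALLOC][13-23 FREE]
Op 5: free(b) -> (freed b); heap: [0-10 FREE][11-12 ALLOC][13-23 FREE]
Op 6: d = malloc(6) -> d = 0; heap: [0-5 ALLOC][6-10 FREE][11-12 ALLOC][13-23 FREE]
Op 7: e = malloc(4) -> e = 6; heap: [0-5 ALLOC][6-9 ALLOC][10-10 FREE][11-12 ALLOC][13-23 FREE]
Free blocks: [1 11] total_free=12 largest=11 -> 100*(12-11)/12 = 100/12 ≈ 8.333 -> rounds to 8

Answer: 8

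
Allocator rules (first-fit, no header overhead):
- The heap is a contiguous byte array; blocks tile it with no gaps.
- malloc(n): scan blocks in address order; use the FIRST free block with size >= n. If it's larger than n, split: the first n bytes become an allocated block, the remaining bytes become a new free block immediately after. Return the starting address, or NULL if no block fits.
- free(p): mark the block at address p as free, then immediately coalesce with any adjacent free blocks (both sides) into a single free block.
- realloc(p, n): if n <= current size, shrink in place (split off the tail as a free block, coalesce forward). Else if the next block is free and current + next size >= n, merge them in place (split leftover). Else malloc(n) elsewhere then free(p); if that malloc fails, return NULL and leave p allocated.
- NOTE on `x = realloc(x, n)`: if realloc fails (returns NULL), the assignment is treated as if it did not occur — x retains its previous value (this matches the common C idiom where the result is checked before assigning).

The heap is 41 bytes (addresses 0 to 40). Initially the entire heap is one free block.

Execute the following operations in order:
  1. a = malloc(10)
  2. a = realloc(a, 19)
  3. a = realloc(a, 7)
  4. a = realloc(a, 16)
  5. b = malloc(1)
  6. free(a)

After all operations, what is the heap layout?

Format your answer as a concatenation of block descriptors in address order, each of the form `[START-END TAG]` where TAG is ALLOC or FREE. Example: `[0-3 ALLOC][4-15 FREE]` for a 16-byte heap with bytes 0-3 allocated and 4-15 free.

Op 1: a = malloc(10) -> a = 0; heap: [0-9 ALLOC][10-40 FREE]
Op 2: a = realloc(a, 19) -> a = 0; heap: [0-18 ALLOC][19-40 FREE]
Op 3: a = realloc(a, 7) -> a = 0; heap: [0-6 ALLOC][7-40 FREE]
Op 4: a = realloc(a, 16) -> a = 0; heap: [0-15 ALLOC][16-40 FREE]
Op 5: b = malloc(1) -> b = 16; heap: [0-15 ALLOC][16-16 ALLOC][17-40 FREE]
Op 6: free(a) -> (freed a); heap: [0-15 FREE][16-16 ALLOC][17-40 FREE]

Answer: [0-15 FREE][16-16 ALLOC][17-40 FREE]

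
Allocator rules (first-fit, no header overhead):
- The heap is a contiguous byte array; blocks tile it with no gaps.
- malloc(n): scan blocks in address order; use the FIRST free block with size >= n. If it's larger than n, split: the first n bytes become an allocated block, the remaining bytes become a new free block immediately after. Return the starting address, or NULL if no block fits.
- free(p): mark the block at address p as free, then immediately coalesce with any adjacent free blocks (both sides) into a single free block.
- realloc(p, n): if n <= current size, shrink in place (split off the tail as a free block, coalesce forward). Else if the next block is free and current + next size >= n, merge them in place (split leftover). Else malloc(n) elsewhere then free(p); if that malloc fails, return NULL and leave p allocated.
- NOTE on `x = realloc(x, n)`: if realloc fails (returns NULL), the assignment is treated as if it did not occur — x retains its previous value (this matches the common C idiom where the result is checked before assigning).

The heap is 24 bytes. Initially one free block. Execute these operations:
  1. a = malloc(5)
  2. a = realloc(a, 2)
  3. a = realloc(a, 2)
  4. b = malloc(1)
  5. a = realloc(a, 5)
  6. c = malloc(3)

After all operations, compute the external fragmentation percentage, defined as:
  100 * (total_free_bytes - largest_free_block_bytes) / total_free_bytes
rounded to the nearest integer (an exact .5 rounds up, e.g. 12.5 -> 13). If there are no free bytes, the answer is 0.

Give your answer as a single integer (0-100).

Answer: 13

Derivation:
Op 1: a = malloc(5) -> a = 0; heap: [0-4 ALLOC][5-23 FREE]
Op 2: a = realloc(a, 2) -> a = 0; heap: [0-1 ALLOC][2-23 FREE]
Op 3: a = realloc(a, 2) -> a = 0; heap: [0-1 ALLOC][2-23 FREE]
Op 4: b = malloc(1) -> b = 2; heap: [0-1 ALLOC][2-2 ALLOC][3-23 FREE]
Op 5: a = realloc(a, 5) -> a = 3; heap: [0-1 FREE][2-2 ALLOC][3-7 ALLOC][8-23 FREE]
Op 6: c = malloc(3) -> c = 8; heap: [0-1 FREE][2-2 ALLOC][3-7 ALLOC][8-10 ALLOC][11-23 FREE]
Free blocks: [2 13] total_free=15 largest=13 -> 100*(15-13)/15 = 200/15 ≈ 13.333 -> rounds to 13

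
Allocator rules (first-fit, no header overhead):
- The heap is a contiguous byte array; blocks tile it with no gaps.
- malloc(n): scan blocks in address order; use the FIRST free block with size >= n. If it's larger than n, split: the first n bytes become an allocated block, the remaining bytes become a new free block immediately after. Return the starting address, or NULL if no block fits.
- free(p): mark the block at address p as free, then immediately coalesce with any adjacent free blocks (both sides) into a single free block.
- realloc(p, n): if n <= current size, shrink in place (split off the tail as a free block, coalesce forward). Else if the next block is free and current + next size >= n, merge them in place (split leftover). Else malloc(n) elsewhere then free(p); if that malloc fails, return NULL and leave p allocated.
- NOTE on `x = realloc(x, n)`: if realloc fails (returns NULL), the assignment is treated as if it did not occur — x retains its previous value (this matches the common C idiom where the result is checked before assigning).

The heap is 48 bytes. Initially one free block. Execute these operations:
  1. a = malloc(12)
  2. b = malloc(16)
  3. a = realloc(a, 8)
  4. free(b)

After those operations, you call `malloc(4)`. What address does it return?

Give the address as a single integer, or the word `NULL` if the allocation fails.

Answer: 8

Derivation:
Op 1: a = malloc(12) -> a = 0; heap: [0-11 ALLOC][12-47 FREE]
Op 2: b = malloc(16) -> b = 12; heap: [0-11 ALLOC][12-27 ALLOC][28-47 FREE]
Op 3: a = realloc(a, 8) -> a = 0; heap: [0-7 ALLOC][8-11 FREE][12-27 ALLOC][28-47 FREE]
Op 4: free(b) -> (freed b); heap: [0-7 ALLOC][8-47 FREE]
malloc(4): first-fit scan over [0-7 ALLOC][8-47 FREE] -> 8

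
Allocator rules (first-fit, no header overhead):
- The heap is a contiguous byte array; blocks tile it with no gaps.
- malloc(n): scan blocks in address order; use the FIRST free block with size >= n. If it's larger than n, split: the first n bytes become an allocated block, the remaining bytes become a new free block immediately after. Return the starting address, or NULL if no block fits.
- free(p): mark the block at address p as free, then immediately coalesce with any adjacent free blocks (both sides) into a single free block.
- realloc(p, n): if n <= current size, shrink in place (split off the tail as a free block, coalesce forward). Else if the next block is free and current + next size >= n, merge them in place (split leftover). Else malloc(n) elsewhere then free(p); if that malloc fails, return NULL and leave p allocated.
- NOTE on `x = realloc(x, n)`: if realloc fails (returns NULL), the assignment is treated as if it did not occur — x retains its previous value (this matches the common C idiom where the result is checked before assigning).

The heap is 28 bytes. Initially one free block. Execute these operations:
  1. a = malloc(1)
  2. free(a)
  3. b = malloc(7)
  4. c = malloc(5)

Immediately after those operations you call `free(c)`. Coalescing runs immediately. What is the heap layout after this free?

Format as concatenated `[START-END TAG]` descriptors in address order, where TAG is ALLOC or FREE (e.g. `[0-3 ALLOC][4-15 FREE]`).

Answer: [0-6 ALLOC][7-27 FREE]

Derivation:
Op 1: a = malloc(1) -> a = 0; heap: [0-0 ALLOC][1-27 FREE]
Op 2: free(a) -> (freed a); heap: [0-27 FREE]
Op 3: b = malloc(7) -> b = 0; heap: [0-6 ALLOC][7-27 FREE]
Op 4: c = malloc(5) -> c = 7; heap: [0-6 ALLOC][7-11 ALLOC][12-27 FREE]
free(c): c = 7 -> block [7-11 ALLOC]; mark free, coalesce with adjacent free neighbors -> [0-6 ALLOC][7-27 FREE]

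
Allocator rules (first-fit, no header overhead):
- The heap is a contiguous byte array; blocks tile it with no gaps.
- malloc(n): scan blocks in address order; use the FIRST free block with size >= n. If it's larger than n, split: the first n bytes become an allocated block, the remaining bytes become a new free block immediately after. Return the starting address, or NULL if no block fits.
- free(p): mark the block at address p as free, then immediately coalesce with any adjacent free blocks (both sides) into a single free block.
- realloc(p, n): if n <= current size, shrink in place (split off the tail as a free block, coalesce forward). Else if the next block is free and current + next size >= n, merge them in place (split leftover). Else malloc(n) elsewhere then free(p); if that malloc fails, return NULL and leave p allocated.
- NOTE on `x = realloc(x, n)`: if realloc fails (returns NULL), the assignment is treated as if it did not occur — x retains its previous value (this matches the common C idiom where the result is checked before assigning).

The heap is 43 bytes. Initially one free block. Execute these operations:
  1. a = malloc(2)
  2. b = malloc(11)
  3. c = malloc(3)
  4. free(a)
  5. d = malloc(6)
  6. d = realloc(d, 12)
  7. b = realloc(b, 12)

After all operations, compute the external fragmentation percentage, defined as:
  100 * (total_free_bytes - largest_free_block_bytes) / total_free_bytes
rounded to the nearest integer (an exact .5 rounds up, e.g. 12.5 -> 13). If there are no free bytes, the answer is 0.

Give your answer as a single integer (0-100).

Answer: 19

Derivation:
Op 1: a = malloc(2) -> a = 0; heap: [0-1 ALLOC][2-42 FREE]
Op 2: b = malloc(11) -> b = 2; heap: [0-1 ALLOC][2-12 ALLOC][13-42 FREE]
Op 3: c = malloc(3) -> c = 13; heap: [0-1 ALLOC][2-12 ALLOC][13-15 ALLOC][16-42 FREE]
Op 4: free(a) -> (freed a); heap: [0-1 FREE][2-12 ALLOC][13-15 ALLOC][16-42 FREE]
Op 5: d = malloc(6) -> d = 16; heap: [0-1 FREE][2-12 ALLOC][13-15 ALLOC][16-21 ALLOC][22-42 FREE]
Op 6: d = realloc(d, 12) -> d = 16; heap: [0-1 FREE][2-12 ALLOC][13-15 ALLOC][16-27 ALLOC][28-42 FREE]
Op 7: b = realloc(b, 12) -> b = 28; heap: [0-12 FREE][13-15 ALLOC][16-27 ALLOC][28-39 ALLOC][40-42 FREE]
Free blocks: [13 3] total_free=16 largest=13 -> 100*(16-13)/16 = 300/16 = 18.75 -> rounds to 19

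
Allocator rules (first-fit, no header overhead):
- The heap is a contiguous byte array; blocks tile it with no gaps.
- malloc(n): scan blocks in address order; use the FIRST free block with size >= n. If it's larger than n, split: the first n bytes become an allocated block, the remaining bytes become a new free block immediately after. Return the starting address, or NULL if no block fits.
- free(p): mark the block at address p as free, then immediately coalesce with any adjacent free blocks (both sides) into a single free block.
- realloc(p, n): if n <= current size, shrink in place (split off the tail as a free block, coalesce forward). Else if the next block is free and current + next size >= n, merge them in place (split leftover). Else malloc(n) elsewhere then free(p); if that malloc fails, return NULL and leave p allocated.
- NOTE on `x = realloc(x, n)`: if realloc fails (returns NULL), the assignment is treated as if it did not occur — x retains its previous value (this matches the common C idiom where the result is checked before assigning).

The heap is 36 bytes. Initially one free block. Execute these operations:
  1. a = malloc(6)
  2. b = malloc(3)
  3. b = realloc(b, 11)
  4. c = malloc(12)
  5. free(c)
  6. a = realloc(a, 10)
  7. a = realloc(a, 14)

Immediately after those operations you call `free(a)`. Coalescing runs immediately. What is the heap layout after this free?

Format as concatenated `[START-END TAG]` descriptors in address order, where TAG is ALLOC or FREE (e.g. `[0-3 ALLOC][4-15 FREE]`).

Answer: [0-5 FREE][6-16 ALLOC][17-35 FREE]

Derivation:
Op 1: a = malloc(6) -> a = 0; heap: [0-5 ALLOC][6-35 FREE]
Op 2: b = malloc(3) -> b = 6; heap: [0-5 ALLOC][6-8 ALLOC][9-35 FREE]
Op 3: b = realloc(b, 11) -> b = 6; heap: [0-5 ALLOC][6-16 ALLOC][17-35 FREE]
Op 4: c = malloc(12) -> c = 17; heap: [0-5 ALLOC][6-16 ALLOC][17-28 ALLOC][29-35 FREE]
Op 5: free(c) -> (freed c); heap: [0-5 ALLOC][6-16 ALLOC][17-35 FREE]
Op 6: a = realloc(a, 10) -> a = 17; heap: [0-5 FREE][6-16 ALLOC][17-26 ALLOC][27-35 FREE]
Op 7: a = realloc(a, 14) -> a = 17; heap: [0-5 FREE][6-16 ALLOC][17-30 ALLOC][31-35 FREE]
free(a): a = 17 -> block [17-30 ALLOC]; mark free, coalesce with adjacent free neighbors -> [0-5 FREE][6-16 ALLOC][17-35 FREE]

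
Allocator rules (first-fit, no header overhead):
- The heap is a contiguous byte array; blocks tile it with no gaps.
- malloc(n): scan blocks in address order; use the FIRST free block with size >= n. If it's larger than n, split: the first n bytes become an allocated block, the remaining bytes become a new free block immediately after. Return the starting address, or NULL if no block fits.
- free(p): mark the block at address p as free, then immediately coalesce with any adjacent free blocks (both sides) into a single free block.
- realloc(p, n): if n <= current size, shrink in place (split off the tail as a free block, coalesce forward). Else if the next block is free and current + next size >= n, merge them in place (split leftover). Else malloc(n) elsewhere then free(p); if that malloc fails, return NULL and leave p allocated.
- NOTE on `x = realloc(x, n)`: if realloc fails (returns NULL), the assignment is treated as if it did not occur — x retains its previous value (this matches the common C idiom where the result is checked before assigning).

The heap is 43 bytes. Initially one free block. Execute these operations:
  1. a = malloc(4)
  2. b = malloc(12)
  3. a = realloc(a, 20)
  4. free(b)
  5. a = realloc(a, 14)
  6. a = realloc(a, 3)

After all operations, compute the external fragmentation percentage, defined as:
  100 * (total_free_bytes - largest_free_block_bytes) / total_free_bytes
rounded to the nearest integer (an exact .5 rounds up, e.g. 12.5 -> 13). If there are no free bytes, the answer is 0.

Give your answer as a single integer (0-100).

Answer: 40

Derivation:
Op 1: a = malloc(4) -> a = 0; heap: [0-3 ALLOC][4-42 FREE]
Op 2: b = malloc(12) -> b = 4; heap: [0-3 ALLOC][4-15 ALLOC][16-42 FREE]
Op 3: a = realloc(a, 20) -> a = 16; heap: [0-3 FREE][4-15 ALLOC][16-35 ALLOC][36-42 FREE]
Op 4: free(b) -> (freed b); heap: [0-15 FREE][16-35 ALLOC][36-42 FREE]
Op 5: a = realloc(a, 14) -> a = 16; heap: [0-15 FREE][16-29 ALLOC][30-42 FREE]
Op 6: a = realloc(a, 3) -> a = 16; heap: [0-15 FREE][16-18 ALLOC][19-42 FREE]
Free blocks: [16 24] total_free=40 largest=24 -> 100*(40-24)/40 = 1600/40 = 40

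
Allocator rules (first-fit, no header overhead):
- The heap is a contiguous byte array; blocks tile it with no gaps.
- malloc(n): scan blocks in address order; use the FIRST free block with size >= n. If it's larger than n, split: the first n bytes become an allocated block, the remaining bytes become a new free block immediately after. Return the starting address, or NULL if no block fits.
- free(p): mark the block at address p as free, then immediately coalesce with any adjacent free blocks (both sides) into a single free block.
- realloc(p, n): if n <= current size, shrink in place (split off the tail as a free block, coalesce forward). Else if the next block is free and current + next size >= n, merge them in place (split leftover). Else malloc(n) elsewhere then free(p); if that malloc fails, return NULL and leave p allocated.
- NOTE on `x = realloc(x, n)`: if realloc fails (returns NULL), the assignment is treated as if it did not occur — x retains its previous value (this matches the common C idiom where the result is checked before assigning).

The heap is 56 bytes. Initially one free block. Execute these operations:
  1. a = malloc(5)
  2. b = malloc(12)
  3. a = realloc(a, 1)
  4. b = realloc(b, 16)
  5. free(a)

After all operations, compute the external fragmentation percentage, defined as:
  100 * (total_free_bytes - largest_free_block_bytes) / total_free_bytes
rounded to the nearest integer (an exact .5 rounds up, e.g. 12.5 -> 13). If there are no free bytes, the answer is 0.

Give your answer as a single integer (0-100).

Answer: 13

Derivation:
Op 1: a = malloc(5) -> a = 0; heap: [0-4 ALLOC][5-55 FREE]
Op 2: b = malloc(12) -> b = 5; heap: [0-4 ALLOC][5-16 ALLOC][17-55 FREE]
Op 3: a = realloc(a, 1) -> a = 0; heap: [0-0 ALLOC][1-4 FREE][5-16 ALLOC][17-55 FREE]
Op 4: b = realloc(b, 16) -> b = 5; heap: [0-0 ALLOC][1-4 FREE][5-20 ALLOC][21-55 FREE]
Op 5: free(a) -> (freed a); heap: [0-4 FREE][5-20 ALLOC][21-55 FREE]
Free blocks: [5 35] total_free=40 largest=35 -> 100*(40-35)/40 = 500/40 = 12.5 -> rounds to 13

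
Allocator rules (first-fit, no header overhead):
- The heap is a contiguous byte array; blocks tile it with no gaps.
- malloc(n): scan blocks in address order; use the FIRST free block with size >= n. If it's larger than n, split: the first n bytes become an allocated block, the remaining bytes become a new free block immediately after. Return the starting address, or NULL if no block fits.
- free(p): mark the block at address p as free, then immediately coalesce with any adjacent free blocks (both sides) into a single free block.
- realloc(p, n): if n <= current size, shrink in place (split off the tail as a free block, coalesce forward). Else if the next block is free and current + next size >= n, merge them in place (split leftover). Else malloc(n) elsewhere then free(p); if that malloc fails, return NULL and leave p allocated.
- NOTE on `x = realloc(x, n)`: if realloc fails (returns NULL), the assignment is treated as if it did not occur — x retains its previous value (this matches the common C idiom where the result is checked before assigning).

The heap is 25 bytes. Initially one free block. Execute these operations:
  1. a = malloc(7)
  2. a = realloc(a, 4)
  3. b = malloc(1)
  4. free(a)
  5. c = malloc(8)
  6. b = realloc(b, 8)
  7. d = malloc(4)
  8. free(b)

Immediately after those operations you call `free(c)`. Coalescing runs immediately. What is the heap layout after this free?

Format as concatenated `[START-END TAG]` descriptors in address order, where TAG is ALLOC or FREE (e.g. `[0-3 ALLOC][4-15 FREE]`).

Op 1: a = malloc(7) -> a = 0; heap: [0-6 ALLOC][7-24 FREE]
Op 2: a = realloc(a, 4) -> a = 0; heap: [0-3 ALLOC][4-24 FREE]
Op 3: b = malloc(1) -> b = 4; heap: [0-3 ALLOC][4-4 ALLOC][5-24 FREE]
Op 4: free(a) -> (freed a); heap: [0-3 FREE][4-4 ALLOC][5-24 FREE]
Op 5: c = malloc(8) -> c = 5; heap: [0-3 FREE][4-4 ALLOC][5-12 ALLOC][13-24 FREE]
Op 6: b = realloc(b, 8) -> b = 13; heap: [0-4 FREE][5-12 ALLOC][13-20 ALLOC][21-24 FREE]
Op 7: d = malloc(4) -> d = 0; heap: [0-3 ALLOC][4-4 FREE][5-12 ALLOC][13-20 ALLOC][21-24 FREE]
Op 8: free(b) -> (freed b); heap: [0-3 ALLOC][4-4 FREE][5-12 ALLOC][13-24 FREE]
free(c): c = 5 -> block [5-12 ALLOC]; mark free, coalesce with adjacent free neighbors -> [0-3 ALLOC][4-24 FREE]

Answer: [0-3 ALLOC][4-24 FREE]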